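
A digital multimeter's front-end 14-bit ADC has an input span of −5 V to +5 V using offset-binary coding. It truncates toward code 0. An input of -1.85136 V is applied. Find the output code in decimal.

code 5158

LSB = 10 V / 16384 = 0.610 mV.
Input sits at 5158.732 steps above V_low.
So the output code is 5158.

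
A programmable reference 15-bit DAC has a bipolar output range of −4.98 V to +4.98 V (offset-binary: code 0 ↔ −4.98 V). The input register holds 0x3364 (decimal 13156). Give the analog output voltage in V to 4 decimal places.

LSB = 9.96 V / 2^15 = 303.96 µV.
Code 0x3364 = 13156 decimal.
V_out = (−4.98) + 13156 × 0.000303955 V = -0.981167 V.

-0.9812 V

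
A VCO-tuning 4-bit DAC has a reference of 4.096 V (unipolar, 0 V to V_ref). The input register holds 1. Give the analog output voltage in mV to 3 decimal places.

256.000 mV

LSB = 4.096 V / 2^4 = 256.000 mV.
V_out = 0 + 1 × 0.256 V = 0.256 V.
= 256.000 mV.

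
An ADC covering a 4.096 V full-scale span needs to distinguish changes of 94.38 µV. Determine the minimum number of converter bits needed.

Number of steps required ≥ 4.096 V / 94.38 µV = 43399.03.
Need 2^N ≥ 43399.03; 2^15 = 32768, 2^16 = 65536.
Minimum N = 16.

16 bits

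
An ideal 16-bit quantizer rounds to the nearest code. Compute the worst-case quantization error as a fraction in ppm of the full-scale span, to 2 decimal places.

Rounding → worst-case error = ½ LSB = V_FS/2^17, so 1e+06/131072 = 7.62939 ppm of full scale.

7.63 ppm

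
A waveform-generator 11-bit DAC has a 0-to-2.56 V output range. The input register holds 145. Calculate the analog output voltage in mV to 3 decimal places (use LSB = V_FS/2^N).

181.250 mV

LSB = 2.56 V / 2^11 = 1.250 mV.
V_out = 0 + 145 × 0.00125 V = 0.18125 V.
= 181.250 mV.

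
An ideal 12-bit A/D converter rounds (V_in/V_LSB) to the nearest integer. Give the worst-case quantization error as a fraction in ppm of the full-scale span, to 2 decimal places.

Rounding → worst-case error = ½ LSB = V_FS/2^13, so 1e+06/8192 = 122.07 ppm of full scale.

122.07 ppm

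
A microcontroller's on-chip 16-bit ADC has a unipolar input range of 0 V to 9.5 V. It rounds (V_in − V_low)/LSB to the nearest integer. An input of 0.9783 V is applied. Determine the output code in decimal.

Full-scale span = 9.5 V; LSB = 9.5/2^16 = 144.96 µV.
(0.9783 − 0) / 0.000144958 = 6748.828 LSBs.
So the output code is 6749.

code 6749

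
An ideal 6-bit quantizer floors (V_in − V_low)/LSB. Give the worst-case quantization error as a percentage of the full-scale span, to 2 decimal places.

Truncating → worst-case error = 1 LSB = V_FS/2^6, so 100/64 = 1.5625 % of full scale.

1.56 %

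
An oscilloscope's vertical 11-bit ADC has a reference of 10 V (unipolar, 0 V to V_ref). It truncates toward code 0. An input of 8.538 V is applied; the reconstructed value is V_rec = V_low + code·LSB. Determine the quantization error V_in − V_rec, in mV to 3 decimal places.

LSB = 10/2^11 = 4.883 mV.
(V_in − V_low)/LSB = (8.538 − 0)/0.00488281 = 1748.5824 → code 1748 (floor).
Code 1748 maps back to 0 + 1748×0.00488281 V = 8.5351562 V.
Difference: 0.00284375 V → 2.844 mV.

2.844 mV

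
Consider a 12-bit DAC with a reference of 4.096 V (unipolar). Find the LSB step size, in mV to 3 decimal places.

1.000 mV

Full-scale span = 4.096 V.
LSB = 4.096 / 2^12 = 4.096 / 4096 = 0.001 V = 1.000 mV.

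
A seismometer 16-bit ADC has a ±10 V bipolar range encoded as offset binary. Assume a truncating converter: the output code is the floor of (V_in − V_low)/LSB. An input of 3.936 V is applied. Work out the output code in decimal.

Full-scale span = 20 V; LSB = 20/2^16 = 305.18 µV.
Input sits at 45665.485 steps above V_low.
⌊·⌋(45665.485) = 45665.

code 45665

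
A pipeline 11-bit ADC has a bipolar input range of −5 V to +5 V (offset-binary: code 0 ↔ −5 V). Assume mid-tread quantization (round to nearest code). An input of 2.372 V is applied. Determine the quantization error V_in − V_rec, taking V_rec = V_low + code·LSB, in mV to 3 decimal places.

-1.047 mV

Step size: 10 V ÷ 2^11 = 4.883 mV.
(2.372 − (−5))/0.00488281 = 1509.7856; round gives code 1510.
Code 1510 maps back to (−5) + 1510×0.00488281 V = 2.3730469 V.
Error = 2.372 − 2.3730469 = -0.00104688 V = -1.047 mV.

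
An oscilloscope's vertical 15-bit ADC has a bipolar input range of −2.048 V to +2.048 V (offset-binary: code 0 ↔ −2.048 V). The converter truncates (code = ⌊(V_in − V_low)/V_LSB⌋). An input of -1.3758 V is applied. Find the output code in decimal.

Full-scale span = 4.096 V; LSB = 4.096/2^15 = 125.00 µV.
(V_in − V_low)/LSB = (-1.3758 − (−2.048)) / 0.000125 = 5377.600.
Floor → code 5377.

code 5377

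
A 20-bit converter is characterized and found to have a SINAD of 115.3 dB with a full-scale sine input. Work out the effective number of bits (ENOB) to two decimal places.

ENOB = (SINAD − 1.76) / 6.02 = (115.3 − 1.76)/6.02 = 18.860.

18.86 bits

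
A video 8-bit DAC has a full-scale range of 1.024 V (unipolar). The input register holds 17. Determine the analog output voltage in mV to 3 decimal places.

LSB = 1.024 V / 2^8 = 4.000 mV.
V_out = 0 + 17 × 0.004 V = 0.068 V.
= 68.000 mV.

68.000 mV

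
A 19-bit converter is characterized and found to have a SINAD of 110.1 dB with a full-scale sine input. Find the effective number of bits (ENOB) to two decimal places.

ENOB = (SINAD − 1.76) / 6.02 = (110.1 − 1.76)/6.02 = 17.997.

18.00 bits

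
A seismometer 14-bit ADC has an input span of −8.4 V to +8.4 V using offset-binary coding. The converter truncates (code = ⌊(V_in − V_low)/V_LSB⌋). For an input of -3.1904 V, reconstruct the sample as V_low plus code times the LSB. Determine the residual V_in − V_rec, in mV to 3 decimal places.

0.616 mV

LSB = 16.8/2^14 = 1.025 mV.
(-3.1904 − (−8.4))/0.00102539 = 5080.6004; ⌊·⌋ gives code 5080.
Reconstructed: -3.1910156 V.
Error = -3.1904 − (−3.1910156) = 0.000615625 V = 0.616 mV.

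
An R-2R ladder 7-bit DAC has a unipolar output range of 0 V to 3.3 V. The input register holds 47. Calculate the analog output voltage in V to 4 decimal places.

LSB = 3.3 V / 2^7 = 25.781 mV.
V_out = 0 + 47 × 0.0257812 V = 1.21172 V.

1.2117 V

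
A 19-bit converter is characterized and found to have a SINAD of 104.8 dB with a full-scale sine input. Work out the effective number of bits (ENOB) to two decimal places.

17.12 bits

ENOB = (SINAD − 1.76) / 6.02 = (104.8 − 1.76)/6.02 = 17.116.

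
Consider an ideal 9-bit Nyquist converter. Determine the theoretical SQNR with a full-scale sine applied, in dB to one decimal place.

SNR ≈ 6.02·N + 1.76 dB = 6.02·9 + 1.76 = 55.94 dB.

55.9 dB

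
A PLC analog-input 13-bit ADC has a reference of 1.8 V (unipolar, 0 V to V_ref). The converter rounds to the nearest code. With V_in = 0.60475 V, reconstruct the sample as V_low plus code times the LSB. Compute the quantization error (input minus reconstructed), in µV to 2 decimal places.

62.50 µV

LSB = 1.8/2^13 = 219.73 µV.
(0.60475 − 0)/0.000219727 = 2752.2844; round gives code 2752.
Reconstructed: 0.6046875 V.
Difference: 6.25e-05 V → 62.50 µV.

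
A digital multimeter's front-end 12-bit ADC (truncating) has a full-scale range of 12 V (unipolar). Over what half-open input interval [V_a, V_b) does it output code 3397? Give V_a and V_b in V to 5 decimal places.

[9.95215 V, 9.95508 V)

LSB = 12/2^12 = 2.930 mV.
V_a = V_low + 3397·LSB = 9.95215 V; V_b = V_low + 3398·LSB = 9.95508 V.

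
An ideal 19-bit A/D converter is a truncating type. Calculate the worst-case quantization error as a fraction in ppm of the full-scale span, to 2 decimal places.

Truncating → worst-case error = 1 LSB = V_FS/2^19, so 1e+06/524288 = 1.90735 ppm of full scale.

1.91 ppm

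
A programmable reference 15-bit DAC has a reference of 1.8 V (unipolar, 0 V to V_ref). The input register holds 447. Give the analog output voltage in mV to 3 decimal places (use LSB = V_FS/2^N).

24.554 mV

LSB = 1.8 V / 2^15 = 54.93 µV.
V_out = 0 + 447 × 5.49316e-05 V = 0.0245544 V.
= 24.554 mV.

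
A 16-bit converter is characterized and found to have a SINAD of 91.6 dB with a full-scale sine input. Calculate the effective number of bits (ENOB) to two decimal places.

ENOB = (SINAD − 1.76) / 6.02 = (91.6 − 1.76)/6.02 = 14.924.

14.92 bits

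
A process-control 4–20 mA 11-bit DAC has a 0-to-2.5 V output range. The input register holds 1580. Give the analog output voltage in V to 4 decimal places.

LSB = 2.5 V / 2^11 = 1.221 mV.
V_out = 0 + 1580 × 0.0012207 V = 1.92871 V.

1.9287 V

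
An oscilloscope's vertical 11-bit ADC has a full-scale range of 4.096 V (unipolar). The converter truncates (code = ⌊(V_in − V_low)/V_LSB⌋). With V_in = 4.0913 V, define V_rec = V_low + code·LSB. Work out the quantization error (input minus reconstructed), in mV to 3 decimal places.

1.300 mV

LSB = 4.096/2^11 = 2.000 mV.
(4.0913 − 0)/0.002 = 2045.6500; ⌊·⌋ gives code 2045.
V_rec = 0 + 2045·0.002 = 4.09 V.
Difference: 0.0013 V → 1.300 mV.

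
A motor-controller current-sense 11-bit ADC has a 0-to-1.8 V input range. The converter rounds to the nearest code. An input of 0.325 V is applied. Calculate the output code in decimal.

LSB = 1.8 V / 2048 = 0.879 mV.
(0.325 − 0) / 0.000878906 = 369.778 LSBs.
Round → code 370.

code 370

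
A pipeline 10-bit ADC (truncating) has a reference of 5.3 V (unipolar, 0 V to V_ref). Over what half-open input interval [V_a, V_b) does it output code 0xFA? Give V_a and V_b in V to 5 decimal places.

[1.29395 V, 1.29912 V)

LSB = 5.3/2^10 = 5.176 mV.
Code 0xFA = 250 decimal.
V_a = V_low + 250·LSB = 1.29395 V; V_b = V_low + 251·LSB = 1.29912 V.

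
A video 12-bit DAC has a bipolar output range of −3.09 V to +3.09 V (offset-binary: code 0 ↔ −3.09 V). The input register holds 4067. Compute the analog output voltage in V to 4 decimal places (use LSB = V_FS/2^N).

3.0462 V

LSB = 6.18 V / 2^12 = 1.509 mV.
V_out = (−3.09) + 4067 × 0.00150879 V = 3.04625 V.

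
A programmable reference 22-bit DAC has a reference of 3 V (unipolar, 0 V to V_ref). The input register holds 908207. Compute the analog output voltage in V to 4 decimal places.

LSB = 3 V / 2^22 = 0.72 µV.
V_out = 0 + 908207 × 7.15256e-07 V = 0.6496 V.

0.6496 V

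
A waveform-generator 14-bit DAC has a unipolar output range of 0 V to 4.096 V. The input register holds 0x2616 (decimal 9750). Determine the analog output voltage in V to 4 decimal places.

LSB = 4.096 V / 2^14 = 250.00 µV.
Code 0x2616 = 9750 decimal.
V_out = 0 + 9750 × 0.00025 V = 2.4375 V.

2.4375 V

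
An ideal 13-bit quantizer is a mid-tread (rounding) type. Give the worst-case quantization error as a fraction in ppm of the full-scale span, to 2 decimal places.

61.04 ppm

Rounding → worst-case error = ½ LSB = V_FS/2^14, so 1e+06/16384 = 61.0352 ppm of full scale.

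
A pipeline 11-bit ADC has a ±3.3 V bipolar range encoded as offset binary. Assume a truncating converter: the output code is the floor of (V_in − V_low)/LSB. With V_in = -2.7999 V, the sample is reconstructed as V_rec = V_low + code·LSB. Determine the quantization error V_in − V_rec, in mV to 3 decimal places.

LSB = 6.6/2^11 = 3.223 mV.
Scaled input = 155.1825 LSBs, so code = 155.
Code 155 maps back to (−3.3) + 155×0.00322266 V = -2.8004883 V.
V_in − V_rec = 0.000588281 V = 0.588 mV.

0.588 mV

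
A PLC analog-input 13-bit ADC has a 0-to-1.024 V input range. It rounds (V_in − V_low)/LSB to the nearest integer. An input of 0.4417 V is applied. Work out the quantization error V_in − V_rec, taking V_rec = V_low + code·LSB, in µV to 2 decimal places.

LSB = 1.024/2^13 = 125.00 µV.
(0.4417 − 0)/0.000125 = 3533.6000; round gives code 3534.
V_rec = 0 + 3534·0.000125 = 0.44175 V.
V_in − V_rec = -5e-05 V = -50.00 µV.

-50.00 µV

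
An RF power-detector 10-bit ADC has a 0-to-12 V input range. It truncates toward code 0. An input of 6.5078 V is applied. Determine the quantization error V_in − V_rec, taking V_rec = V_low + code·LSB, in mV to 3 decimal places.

3.894 mV

Step size: 12 V ÷ 2^10 = 11.719 mV.
(V_in − V_low)/LSB = (6.5078 − 0)/0.0117188 = 555.3323 → code 555 (floor).
Reconstructed: 6.5039062 V.
V_in − V_rec = 0.00389375 V = 3.894 mV.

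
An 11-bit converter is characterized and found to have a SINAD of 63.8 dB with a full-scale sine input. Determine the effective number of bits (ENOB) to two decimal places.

ENOB = (SINAD − 1.76) / 6.02 = (63.8 − 1.76)/6.02 = 10.306.

10.31 bits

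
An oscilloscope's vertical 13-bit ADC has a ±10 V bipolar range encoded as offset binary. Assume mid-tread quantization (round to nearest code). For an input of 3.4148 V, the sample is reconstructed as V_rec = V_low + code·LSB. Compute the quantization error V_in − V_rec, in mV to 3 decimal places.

One LSB is 20 V / 8192 = 2.441 mV.
(3.4148 − (−10))/0.00244141 = 5494.7021; round gives code 5495.
V_rec = (−10) + 5495·0.00244141 = 3.4155273 V.
Difference: -0.000727344 V → -0.727 mV.

-0.727 mV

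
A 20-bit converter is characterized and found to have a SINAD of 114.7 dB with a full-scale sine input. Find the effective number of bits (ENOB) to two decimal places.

ENOB = (SINAD − 1.76) / 6.02 = (114.7 − 1.76)/6.02 = 18.761.

18.76 bits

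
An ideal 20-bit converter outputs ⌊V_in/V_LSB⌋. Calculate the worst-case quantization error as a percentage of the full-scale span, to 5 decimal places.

0.00010 %

Truncating → worst-case error = 1 LSB = V_FS/2^20, so 100/1048576 = 9.53674e-05 % of full scale.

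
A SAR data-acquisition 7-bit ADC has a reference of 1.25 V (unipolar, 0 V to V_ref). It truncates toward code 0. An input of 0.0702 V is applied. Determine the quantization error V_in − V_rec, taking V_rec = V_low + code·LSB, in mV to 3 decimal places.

Step size: 1.25 V ÷ 2^7 = 9.766 mV.
(V_in − V_low)/LSB = (0.0702 − 0)/0.00976562 = 7.1885 → code 7 (floor).
Reconstructed: 0.068359375 V.
V_in − V_rec = 0.00184063 V = 1.841 mV.

1.841 mV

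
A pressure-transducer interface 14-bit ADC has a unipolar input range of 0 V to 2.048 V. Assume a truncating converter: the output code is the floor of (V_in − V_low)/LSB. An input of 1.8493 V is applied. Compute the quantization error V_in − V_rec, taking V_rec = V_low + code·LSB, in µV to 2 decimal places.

One LSB is 2.048 V / 16384 = 125.00 µV.
Scaled input = 14794.4000 LSBs, so code = 14794.
V_rec = 0 + 14794·0.000125 = 1.84925 V.
V_in − V_rec = 5e-05 V = 50.00 µV.

50.00 µV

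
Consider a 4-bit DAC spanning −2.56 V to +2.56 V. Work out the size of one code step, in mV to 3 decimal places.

Full-scale span = 5.12 V.
LSB = 5.12 / 2^4 = 5.12 / 16 = 0.32 V = 320.000 mV.

320.000 mV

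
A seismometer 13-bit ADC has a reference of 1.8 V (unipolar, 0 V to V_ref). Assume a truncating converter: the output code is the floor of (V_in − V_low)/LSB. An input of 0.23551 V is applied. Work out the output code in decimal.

code 1071

Full-scale span = 1.8 V; LSB = 1.8/2^13 = 219.73 µV.
Input sits at 1071.832 steps above V_low.
Floor → code 1071.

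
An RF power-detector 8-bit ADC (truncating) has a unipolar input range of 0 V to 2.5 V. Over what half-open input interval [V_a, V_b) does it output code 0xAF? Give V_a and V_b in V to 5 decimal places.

[1.70898 V, 1.71875 V)

LSB = 2.5/2^8 = 9.766 mV.
Code 0xAF = 175 decimal.
V_a = V_low + 175·LSB = 1.70898 V; V_b = V_low + 176·LSB = 1.71875 V.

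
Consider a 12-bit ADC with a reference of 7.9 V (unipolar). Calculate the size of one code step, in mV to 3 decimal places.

Full-scale span = 7.9 V.
LSB = 7.9 / 2^12 = 7.9 / 4096 = 0.00192871 V = 1.929 mV.

1.929 mV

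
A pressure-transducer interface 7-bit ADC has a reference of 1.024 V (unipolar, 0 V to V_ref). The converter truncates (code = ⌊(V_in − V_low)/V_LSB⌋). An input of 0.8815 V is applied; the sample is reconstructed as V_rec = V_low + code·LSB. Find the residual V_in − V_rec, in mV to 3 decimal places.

1.500 mV

LSB = 1.024/2^7 = 8.000 mV.
Scaled input = 110.1875 LSBs, so code = 110.
Code 110 maps back to 0 + 110×0.008 V = 0.88 V.
V_in − V_rec = 0.0015 V = 1.500 mV.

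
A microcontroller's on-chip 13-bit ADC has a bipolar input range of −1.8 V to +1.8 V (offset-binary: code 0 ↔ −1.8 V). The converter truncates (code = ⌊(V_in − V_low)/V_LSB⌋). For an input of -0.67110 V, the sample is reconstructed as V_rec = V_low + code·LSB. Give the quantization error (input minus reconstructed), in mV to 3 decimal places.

One LSB is 3.6 V / 8192 = 439.45 µV.
(V_in − V_low)/LSB = (-0.67110 − (−1.8))/0.000439453 = 2568.8747 → code 2568 (floor).
Reconstructed: -0.67148438 V.
Error = -0.67110 − (−0.67148438) = 0.000384375 V = 0.384 mV.

0.384 mV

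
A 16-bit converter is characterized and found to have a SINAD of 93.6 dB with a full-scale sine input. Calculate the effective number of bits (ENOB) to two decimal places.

ENOB = (SINAD − 1.76) / 6.02 = (93.6 − 1.76)/6.02 = 15.256.

15.26 bits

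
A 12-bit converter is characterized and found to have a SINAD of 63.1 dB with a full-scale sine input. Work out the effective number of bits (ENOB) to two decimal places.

ENOB = (SINAD − 1.76) / 6.02 = (63.1 − 1.76)/6.02 = 10.189.

10.19 bits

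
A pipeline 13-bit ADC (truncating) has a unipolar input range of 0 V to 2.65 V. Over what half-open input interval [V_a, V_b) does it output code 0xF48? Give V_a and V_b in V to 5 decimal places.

[1.26548 V, 1.26580 V)

LSB = 2.65/2^13 = 323.49 µV.
Code 0xF48 = 3912 decimal.
V_a = V_low + 3912·LSB = 1.26548 V; V_b = V_low + 3913·LSB = 1.2658 V.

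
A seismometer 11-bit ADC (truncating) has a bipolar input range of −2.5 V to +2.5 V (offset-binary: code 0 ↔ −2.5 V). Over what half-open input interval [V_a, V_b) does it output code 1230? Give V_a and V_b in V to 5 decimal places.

LSB = 5/2^11 = 2.441 mV.
V_a = V_low + 1230·LSB = 0.50293 V; V_b = V_low + 1231·LSB = 0.505371 V.

[0.50293 V, 0.50537 V)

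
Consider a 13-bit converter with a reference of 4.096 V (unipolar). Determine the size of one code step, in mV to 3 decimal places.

0.500 mV

Full-scale span = 4.096 V.
LSB = 4.096 / 2^13 = 4.096 / 8192 = 0.0005 V = 0.500 mV.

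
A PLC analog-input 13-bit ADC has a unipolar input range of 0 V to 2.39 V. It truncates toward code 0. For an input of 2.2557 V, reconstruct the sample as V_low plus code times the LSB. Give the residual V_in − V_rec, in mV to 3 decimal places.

One LSB is 2.39 V / 8192 = 291.75 µV.
(V_in − V_low)/LSB = (2.2557 − 0)/0.000291748 = 7731.6713 → code 7731 (floor).
Code 7731 maps back to 0 + 7731×0.000291748 V = 2.2555042 V.
V_in − V_rec = 0.00019585 V = 0.196 mV.

0.196 mV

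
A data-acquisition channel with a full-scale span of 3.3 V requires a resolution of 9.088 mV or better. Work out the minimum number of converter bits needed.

Number of steps required ≥ 3.3 V / 9.088 mV = 363.12.
Need 2^N ≥ 363.12; 2^8 = 256, 2^9 = 512.
Minimum N = 9.

9 bits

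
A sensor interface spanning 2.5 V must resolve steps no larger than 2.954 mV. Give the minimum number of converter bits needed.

10 bits

Number of steps required ≥ 2.5 V / 2.954 mV = 846.31.
Need 2^N ≥ 846.31; 2^9 = 512, 2^10 = 1024.
Minimum N = 10.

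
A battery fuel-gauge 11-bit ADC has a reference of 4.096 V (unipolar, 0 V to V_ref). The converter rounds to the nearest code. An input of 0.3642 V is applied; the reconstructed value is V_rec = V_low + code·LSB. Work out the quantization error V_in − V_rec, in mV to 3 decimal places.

LSB = 4.096/2^11 = 2.000 mV.
(V_in − V_low)/LSB = (0.3642 − 0)/0.002 = 182.1000 → code 182 (round).
V_rec = 0 + 182·0.002 = 0.364 V.
Error = 0.3642 − 0.364 = 0.0002 V = 0.200 mV.

0.200 mV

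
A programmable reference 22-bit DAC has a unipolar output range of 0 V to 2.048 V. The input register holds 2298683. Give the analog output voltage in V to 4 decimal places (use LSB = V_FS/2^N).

1.1224 V

LSB = 2.048 V / 2^22 = 0.49 µV.
V_out = 0 + 2298683 × 4.88281e-07 V = 1.1224 V.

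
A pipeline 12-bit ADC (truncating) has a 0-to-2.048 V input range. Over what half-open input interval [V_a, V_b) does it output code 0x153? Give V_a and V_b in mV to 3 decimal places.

LSB = 2.048/2^12 = 0.500 mV.
Code 0x153 = 339 decimal.
V_a = V_low + 339·LSB = 0.1695 V; V_b = V_low + 340·LSB = 0.17 V.

[169.500 mV, 170.000 mV)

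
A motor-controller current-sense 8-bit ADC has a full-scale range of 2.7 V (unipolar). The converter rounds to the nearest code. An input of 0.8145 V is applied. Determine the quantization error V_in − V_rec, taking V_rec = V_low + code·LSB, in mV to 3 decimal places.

One LSB is 2.7 V / 256 = 10.547 mV.
Scaled input = 77.2267 LSBs, so code = 77.
V_rec = 0 + 77·0.0105469 = 0.81210938 V.
Difference: 0.00239062 V → 2.391 mV.

2.391 mV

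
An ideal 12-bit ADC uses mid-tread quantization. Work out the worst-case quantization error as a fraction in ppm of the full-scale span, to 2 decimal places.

Rounding → worst-case error = ½ LSB = V_FS/2^13, so 1e+06/8192 = 122.07 ppm of full scale.

122.07 ppm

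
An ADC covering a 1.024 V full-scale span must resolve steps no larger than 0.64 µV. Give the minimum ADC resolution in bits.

Number of steps required ≥ 1.024 V / 0.64 µV = 1600000.00.
Need 2^N ≥ 1600000.00; 2^20 = 1048576, 2^21 = 2097152.
Minimum N = 21.

21 bits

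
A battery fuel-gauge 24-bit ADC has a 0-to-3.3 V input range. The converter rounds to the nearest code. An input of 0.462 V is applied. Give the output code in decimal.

code 2348810

Full-scale span = 3.3 V; LSB = 3.3/2^24 = 0.20 µV.
(0.462 − 0) / 1.96695e-07 = 2348810.240 LSBs.
round(2348810.240) = 2348810.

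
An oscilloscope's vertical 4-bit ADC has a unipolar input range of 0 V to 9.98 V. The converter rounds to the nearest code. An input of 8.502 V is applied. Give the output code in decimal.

LSB = 9.98 V / 16 = 0.6238 V.
(V_in − V_low)/LSB = (8.502 − 0) / 0.62375 = 13.630.
Round → code 14.

code 14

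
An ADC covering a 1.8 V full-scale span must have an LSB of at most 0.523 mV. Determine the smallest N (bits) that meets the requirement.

Number of steps required ≥ 1.8 V / 0.523 mV = 3441.68.
Need 2^N ≥ 3441.68; 2^11 = 2048, 2^12 = 4096.
Minimum N = 12.

12 bits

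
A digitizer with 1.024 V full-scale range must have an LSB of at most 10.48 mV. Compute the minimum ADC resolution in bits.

Number of steps required ≥ 1.024 V / 10.48 mV = 97.71.
Need 2^N ≥ 97.71; 2^6 = 64, 2^7 = 128.
Minimum N = 7.

7 bits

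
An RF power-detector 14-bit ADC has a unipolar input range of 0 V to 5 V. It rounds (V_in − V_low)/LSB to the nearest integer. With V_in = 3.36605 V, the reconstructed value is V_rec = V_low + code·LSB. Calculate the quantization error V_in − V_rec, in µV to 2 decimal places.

One LSB is 5 V / 16384 = 305.18 µV.
(3.36605 − 0)/0.000305176 = 11029.8726; round gives code 11030.
Reconstructed: 3.3660889 V.
Error = 3.36605 − 3.3660889 = -3.88672e-05 V = -38.87 µV.

-38.87 µV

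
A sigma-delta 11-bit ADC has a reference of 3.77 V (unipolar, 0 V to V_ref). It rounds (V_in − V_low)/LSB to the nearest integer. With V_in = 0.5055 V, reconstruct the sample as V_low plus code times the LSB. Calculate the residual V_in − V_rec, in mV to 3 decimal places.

-0.726 mV

Step size: 3.77 V ÷ 2^11 = 1.841 mV.
(V_in − V_low)/LSB = (0.5055 − 0)/0.00184082 = 274.6058 → code 275 (round).
Code 275 maps back to 0 + 275×0.00184082 V = 0.50622559 V.
V_in − V_rec = -0.000725586 V = -0.726 mV.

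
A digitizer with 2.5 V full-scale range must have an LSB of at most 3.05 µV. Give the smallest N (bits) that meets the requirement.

Number of steps required ≥ 2.5 V / 3.05 µV = 819672.13.
Need 2^N ≥ 819672.13; 2^19 = 524288, 2^20 = 1048576.
Minimum N = 20.

20 bits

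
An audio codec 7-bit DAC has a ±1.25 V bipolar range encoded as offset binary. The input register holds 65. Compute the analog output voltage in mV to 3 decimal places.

19.531 mV

LSB = 2.5 V / 2^7 = 19.531 mV.
V_out = (−1.25) + 65 × 0.0195312 V = 0.0195312 V.
= 19.531 mV.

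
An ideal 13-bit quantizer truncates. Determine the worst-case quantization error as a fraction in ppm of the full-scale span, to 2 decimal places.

122.07 ppm

Truncating → worst-case error = 1 LSB = V_FS/2^13, so 1e+06/8192 = 122.07 ppm of full scale.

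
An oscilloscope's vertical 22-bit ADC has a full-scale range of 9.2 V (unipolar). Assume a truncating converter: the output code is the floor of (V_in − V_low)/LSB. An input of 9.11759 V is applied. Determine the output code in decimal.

With 4194304 levels over 9.2 V, one step is 2.19 µV.
(9.11759 − 0) / 2.19345e-06 = 4156733.066 LSBs.
So the output code is 4156733.

code 4156733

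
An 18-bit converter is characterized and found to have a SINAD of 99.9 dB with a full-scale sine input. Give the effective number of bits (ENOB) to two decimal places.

16.30 bits

ENOB = (SINAD − 1.76) / 6.02 = (99.9 − 1.76)/6.02 = 16.302.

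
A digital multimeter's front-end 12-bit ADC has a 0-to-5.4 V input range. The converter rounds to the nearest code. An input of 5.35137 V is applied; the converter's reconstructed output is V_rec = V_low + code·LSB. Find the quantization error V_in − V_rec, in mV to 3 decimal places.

0.149 mV

One LSB is 5.4 V / 4096 = 1.318 mV.
(V_in − V_low)/LSB = (5.35137 − 0)/0.00131836 = 4059.1132 → code 4059 (round).
Reconstructed: 5.3512207 V.
V_in − V_rec = 0.000149297 V = 0.149 mV.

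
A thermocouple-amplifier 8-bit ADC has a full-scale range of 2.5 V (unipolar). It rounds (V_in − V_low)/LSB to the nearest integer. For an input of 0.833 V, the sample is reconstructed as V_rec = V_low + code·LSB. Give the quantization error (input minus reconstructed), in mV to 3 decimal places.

One LSB is 2.5 V / 256 = 9.766 mV.
(0.833 − 0)/0.00976562 = 85.2992; round gives code 85.
V_rec = 0 + 85·0.00976562 = 0.83007812 V.
Difference: 0.00292187 V → 2.922 mV.

2.922 mV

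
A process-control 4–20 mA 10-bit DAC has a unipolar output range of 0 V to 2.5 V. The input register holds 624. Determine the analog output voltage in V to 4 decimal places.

1.5234 V

LSB = 2.5 V / 2^10 = 2.441 mV.
V_out = 0 + 624 × 0.00244141 V = 1.52344 V.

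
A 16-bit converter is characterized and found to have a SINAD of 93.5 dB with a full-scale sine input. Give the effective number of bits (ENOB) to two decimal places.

15.24 bits

ENOB = (SINAD − 1.76) / 6.02 = (93.5 − 1.76)/6.02 = 15.239.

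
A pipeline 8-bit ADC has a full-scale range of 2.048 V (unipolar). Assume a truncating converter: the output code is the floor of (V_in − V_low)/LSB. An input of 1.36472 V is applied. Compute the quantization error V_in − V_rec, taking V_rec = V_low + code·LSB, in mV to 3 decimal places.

LSB = 2.048/2^8 = 8.000 mV.
(V_in − V_low)/LSB = (1.36472 − 0)/0.008 = 170.5900 → code 170 (floor).
Reconstructed: 1.36 V.
Error = 1.36472 − 1.36 = 0.00472 V = 4.720 mV.

4.720 mV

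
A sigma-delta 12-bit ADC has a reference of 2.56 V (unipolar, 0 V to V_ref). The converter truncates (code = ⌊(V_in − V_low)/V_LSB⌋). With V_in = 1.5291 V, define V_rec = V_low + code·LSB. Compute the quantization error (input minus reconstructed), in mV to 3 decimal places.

One LSB is 2.56 V / 4096 = 0.625 mV.
(V_in − V_low)/LSB = (1.5291 − 0)/0.000625 = 2446.5600 → code 2446 (floor).
Reconstructed: 1.52875 V.
Difference: 0.00035 V → 0.350 mV.

0.350 mV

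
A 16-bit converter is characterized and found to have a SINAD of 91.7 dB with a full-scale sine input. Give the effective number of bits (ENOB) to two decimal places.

14.94 bits

ENOB = (SINAD − 1.76) / 6.02 = (91.7 − 1.76)/6.02 = 14.940.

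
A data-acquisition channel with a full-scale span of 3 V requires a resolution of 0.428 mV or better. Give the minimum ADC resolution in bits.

13 bits

Number of steps required ≥ 3 V / 0.428 mV = 7009.35.
Need 2^N ≥ 7009.35; 2^12 = 4096, 2^13 = 8192.
Minimum N = 13.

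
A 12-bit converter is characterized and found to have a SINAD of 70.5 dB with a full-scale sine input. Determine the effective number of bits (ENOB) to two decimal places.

ENOB = (SINAD − 1.76) / 6.02 = (70.5 − 1.76)/6.02 = 11.419.

11.42 bits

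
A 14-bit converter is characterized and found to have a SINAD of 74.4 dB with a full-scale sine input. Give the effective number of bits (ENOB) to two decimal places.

ENOB = (SINAD − 1.76) / 6.02 = (74.4 − 1.76)/6.02 = 12.066.

12.07 bits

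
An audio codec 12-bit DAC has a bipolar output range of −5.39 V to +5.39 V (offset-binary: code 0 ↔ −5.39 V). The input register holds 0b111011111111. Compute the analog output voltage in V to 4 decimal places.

4.7136 V

LSB = 10.78 V / 2^12 = 2.632 mV.
Code 0b111011111111 = 3839 decimal.
V_out = (−5.39) + 3839 × 0.00263184 V = 4.71362 V.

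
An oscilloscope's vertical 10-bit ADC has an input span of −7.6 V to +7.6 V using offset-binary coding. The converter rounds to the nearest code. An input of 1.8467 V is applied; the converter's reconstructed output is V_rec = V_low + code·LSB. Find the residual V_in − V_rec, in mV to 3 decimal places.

6.075 mV

One LSB is 15.2 V / 1024 = 14.844 mV.
Scaled input = 636.4093 LSBs, so code = 636.
Reconstructed: 1.840625 V.
Error = 1.8467 − 1.840625 = 0.006075 V = 6.075 mV.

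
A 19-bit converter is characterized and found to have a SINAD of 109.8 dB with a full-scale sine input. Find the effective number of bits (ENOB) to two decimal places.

17.95 bits

ENOB = (SINAD − 1.76) / 6.02 = (109.8 − 1.76)/6.02 = 17.947.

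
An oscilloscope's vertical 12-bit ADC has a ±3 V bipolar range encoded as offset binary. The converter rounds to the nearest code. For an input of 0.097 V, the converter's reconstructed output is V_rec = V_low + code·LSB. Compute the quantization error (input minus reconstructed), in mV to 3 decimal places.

Step size: 6 V ÷ 2^12 = 1.465 mV.
(V_in − V_low)/LSB = (0.097 − (−3))/0.00146484 = 2114.2187 → code 2114 (round).
V_rec = (−3) + 2114·0.00146484 = 0.096679688 V.
Error = 0.097 − 0.096679688 = 0.000320313 V = 0.320 mV.

0.320 mV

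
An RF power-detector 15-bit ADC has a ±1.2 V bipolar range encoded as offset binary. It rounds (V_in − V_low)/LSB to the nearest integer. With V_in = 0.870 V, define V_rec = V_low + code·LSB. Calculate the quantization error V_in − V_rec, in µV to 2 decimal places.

29.30 µV

LSB = 2.4/2^15 = 73.24 µV.
(0.870 − (−1.2))/7.32422e-05 = 28262.4000; round gives code 28262.
V_rec = (−1.2) + 28262·7.32422e-05 = 0.8699707 V.
Error = 0.870 − 0.8699707 = 2.92969e-05 V = 29.30 µV.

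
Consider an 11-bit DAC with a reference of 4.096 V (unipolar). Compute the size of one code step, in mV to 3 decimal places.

2.000 mV

Full-scale span = 4.096 V.
LSB = 4.096 / 2^11 = 4.096 / 2048 = 0.002 V = 2.000 mV.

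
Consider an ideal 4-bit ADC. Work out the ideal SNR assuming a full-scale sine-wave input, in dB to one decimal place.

25.8 dB

SNR ≈ 6.02·N + 1.76 dB = 6.02·4 + 1.76 = 25.84 dB.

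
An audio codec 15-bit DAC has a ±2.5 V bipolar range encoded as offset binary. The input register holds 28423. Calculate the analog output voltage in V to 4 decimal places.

LSB = 5 V / 2^15 = 152.59 µV.
V_out = (−2.5) + 28423 × 0.000152588 V = 1.83701 V.

1.8370 V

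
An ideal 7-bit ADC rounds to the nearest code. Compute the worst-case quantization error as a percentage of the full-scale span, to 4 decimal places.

0.3906 %

Rounding → worst-case error = ½ LSB = V_FS/2^8, so 100/256 = 0.390625 % of full scale.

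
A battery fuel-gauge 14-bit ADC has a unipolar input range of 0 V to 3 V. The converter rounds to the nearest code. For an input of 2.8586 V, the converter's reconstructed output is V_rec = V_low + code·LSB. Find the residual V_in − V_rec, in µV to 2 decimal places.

One LSB is 3 V / 16384 = 183.11 µV.
(2.8586 − 0)/0.000183105 = 15611.7675; round gives code 15612.
Reconstructed: 2.8586426 V.
Error = 2.8586 − 2.8586426 = -4.25781e-05 V = -42.58 µV.

-42.58 µV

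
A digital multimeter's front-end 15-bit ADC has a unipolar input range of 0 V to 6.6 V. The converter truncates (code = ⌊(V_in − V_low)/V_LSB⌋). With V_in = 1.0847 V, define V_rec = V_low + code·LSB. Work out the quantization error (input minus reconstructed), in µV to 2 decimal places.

74.76 µV

Step size: 6.6 V ÷ 2^15 = 201.42 µV.
(V_in − V_low)/LSB = (1.0847 − 0)/0.000201416 = 5385.3712 → code 5385 (floor).
V_rec = 0 + 5385·0.000201416 = 1.0846252 V.
V_in − V_rec = 7.47559e-05 V = 74.76 µV.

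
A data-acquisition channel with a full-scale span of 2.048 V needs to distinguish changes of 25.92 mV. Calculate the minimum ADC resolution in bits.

Number of steps required ≥ 2.048 V / 25.92 mV = 79.01.
Need 2^N ≥ 79.01; 2^6 = 64, 2^7 = 128.
Minimum N = 7.

7 bits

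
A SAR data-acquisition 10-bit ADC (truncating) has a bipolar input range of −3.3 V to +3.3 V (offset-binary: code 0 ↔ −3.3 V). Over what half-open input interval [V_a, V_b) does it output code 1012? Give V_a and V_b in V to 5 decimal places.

LSB = 6.6/2^10 = 6.445 mV.
V_a = V_low + 1012·LSB = 3.22266 V; V_b = V_low + 1013·LSB = 3.2291 V.

[3.22266 V, 3.22910 V)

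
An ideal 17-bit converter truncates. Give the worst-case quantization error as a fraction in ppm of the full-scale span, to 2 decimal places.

Truncating → worst-case error = 1 LSB = V_FS/2^17, so 1e+06/131072 = 7.62939 ppm of full scale.

7.63 ppm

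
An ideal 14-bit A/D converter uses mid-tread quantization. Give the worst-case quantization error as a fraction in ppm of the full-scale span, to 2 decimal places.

30.52 ppm

Rounding → worst-case error = ½ LSB = V_FS/2^15, so 1e+06/32768 = 30.5176 ppm of full scale.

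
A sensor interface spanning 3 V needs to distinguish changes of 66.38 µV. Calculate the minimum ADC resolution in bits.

Number of steps required ≥ 3 V / 66.38 µV = 45194.34.
Need 2^N ≥ 45194.34; 2^15 = 32768, 2^16 = 65536.
Minimum N = 16.

16 bits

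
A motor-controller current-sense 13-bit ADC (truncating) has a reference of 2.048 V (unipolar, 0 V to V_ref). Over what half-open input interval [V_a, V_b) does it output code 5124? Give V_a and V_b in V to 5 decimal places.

LSB = 2.048/2^13 = 250.00 µV.
V_a = V_low + 5124·LSB = 1.281 V; V_b = V_low + 5125·LSB = 1.28125 V.

[1.28100 V, 1.28125 V)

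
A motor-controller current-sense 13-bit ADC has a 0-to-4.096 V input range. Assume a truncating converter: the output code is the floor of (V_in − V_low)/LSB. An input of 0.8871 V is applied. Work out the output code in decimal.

code 1774

LSB = 4.096 V / 8192 = 0.500 mV.
(0.8871 − 0) / 0.0005 = 1774.200 LSBs.
Floor → code 1774.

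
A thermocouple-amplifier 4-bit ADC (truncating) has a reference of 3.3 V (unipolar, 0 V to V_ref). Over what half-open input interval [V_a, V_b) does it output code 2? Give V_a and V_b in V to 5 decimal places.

LSB = 3.3/2^4 = 206.250 mV.
V_a = V_low + 2·LSB = 0.4125 V; V_b = V_low + 3·LSB = 0.61875 V.

[0.41250 V, 0.61875 V)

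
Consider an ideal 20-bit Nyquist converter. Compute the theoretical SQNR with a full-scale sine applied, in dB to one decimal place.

122.2 dB

SNR ≈ 6.02·N + 1.76 dB = 6.02·20 + 1.76 = 122.16 dB.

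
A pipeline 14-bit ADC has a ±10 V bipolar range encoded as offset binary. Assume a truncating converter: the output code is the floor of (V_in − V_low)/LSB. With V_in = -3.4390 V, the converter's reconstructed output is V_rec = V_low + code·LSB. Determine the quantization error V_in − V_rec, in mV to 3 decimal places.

0.941 mV

LSB = 20/2^14 = 1.221 mV.
Scaled input = 5374.7712 LSBs, so code = 5374.
Reconstructed: -3.4399414 V.
Error = -3.4390 − (−3.4399414) = 0.000941406 V = 0.941 mV.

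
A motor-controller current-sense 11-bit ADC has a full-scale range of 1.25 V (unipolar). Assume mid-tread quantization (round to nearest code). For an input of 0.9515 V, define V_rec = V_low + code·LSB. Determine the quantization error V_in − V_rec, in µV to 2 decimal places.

-38.09 µV

One LSB is 1.25 V / 2048 = 0.610 mV.
Scaled input = 1558.9376 LSBs, so code = 1559.
V_rec = 0 + 1559·0.000610352 = 0.95153809 V.
Difference: -3.80859e-05 V → -38.09 µV.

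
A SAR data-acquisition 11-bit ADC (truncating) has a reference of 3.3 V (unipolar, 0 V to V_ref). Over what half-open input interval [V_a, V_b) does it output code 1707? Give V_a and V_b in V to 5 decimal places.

LSB = 3.3/2^11 = 1.611 mV.
V_a = V_low + 1707·LSB = 2.75054 V; V_b = V_low + 1708·LSB = 2.75215 V.

[2.75054 V, 2.75215 V)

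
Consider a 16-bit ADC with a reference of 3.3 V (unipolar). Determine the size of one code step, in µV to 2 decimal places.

Full-scale span = 3.3 V.
LSB = 3.3 / 2^16 = 3.3 / 65536 = 5.0354e-05 V = 50.35 µV.

50.35 µV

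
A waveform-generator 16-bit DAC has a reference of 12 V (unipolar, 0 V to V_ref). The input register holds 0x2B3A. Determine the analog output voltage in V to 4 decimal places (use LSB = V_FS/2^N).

2.0262 V

LSB = 12 V / 2^16 = 183.11 µV.
Code 0x2B3A = 11066 decimal.
V_out = 0 + 11066 × 0.000183105 V = 2.02625 V.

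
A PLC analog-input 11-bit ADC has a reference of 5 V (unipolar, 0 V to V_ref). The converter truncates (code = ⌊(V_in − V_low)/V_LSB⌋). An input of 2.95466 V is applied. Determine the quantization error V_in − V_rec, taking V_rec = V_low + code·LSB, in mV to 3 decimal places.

One LSB is 5 V / 2048 = 2.441 mV.
Scaled input = 1210.2287 LSBs, so code = 1210.
V_rec = 0 + 1210·0.00244141 = 2.9541016 V.
Error = 2.95466 − 2.9541016 = 0.000558438 V = 0.558 mV.

0.558 mV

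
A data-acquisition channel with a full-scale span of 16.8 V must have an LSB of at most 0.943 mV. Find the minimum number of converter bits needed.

Number of steps required ≥ 16.8 V / 0.943 mV = 17815.48.
Need 2^N ≥ 17815.48; 2^14 = 16384, 2^15 = 32768.
Minimum N = 15.

15 bits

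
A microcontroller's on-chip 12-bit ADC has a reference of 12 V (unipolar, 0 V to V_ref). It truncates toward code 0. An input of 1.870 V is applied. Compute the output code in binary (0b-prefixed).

With 4096 levels over 12 V, one step is 2.930 mV.
(1.870 − 0) / 0.00292969 = 638.293 LSBs.
So the output code is 638.
In binary (0b-prefixed): 0b1001111110.

code 0b1001111110 (decimal 638)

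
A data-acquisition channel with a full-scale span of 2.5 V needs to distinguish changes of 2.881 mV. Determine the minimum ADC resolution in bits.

10 bits

Number of steps required ≥ 2.5 V / 2.881 mV = 867.75.
Need 2^N ≥ 867.75; 2^9 = 512, 2^10 = 1024.
Minimum N = 10.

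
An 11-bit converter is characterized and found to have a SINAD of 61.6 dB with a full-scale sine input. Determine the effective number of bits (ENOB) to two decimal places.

ENOB = (SINAD − 1.76) / 6.02 = (61.6 − 1.76)/6.02 = 9.940.

9.94 bits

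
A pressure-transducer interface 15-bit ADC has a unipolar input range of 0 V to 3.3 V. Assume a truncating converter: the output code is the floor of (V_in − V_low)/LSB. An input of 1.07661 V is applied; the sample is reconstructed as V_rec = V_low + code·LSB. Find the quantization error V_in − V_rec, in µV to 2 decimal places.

Step size: 3.3 V ÷ 2^15 = 100.71 µV.
Scaled input = 10690.4111 LSBs, so code = 10690.
V_rec = 0 + 10690·0.000100708 = 1.0765686 V.
Difference: 4.13965e-05 V → 41.40 µV.

41.40 µV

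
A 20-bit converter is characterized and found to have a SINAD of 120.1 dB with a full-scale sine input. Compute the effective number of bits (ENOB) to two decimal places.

ENOB = (SINAD − 1.76) / 6.02 = (120.1 − 1.76)/6.02 = 19.658.

19.66 bits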